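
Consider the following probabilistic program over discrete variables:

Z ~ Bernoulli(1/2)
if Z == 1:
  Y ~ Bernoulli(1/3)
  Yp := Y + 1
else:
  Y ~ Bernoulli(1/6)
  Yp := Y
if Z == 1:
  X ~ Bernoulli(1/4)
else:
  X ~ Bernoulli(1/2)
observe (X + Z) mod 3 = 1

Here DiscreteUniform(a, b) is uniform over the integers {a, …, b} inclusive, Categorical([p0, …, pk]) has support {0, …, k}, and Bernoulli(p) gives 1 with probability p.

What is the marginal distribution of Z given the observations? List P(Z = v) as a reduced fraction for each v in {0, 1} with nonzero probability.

P(Z=0) = 2/5, P(Z=1) = 3/5

Enumerate traces; 4 have nonzero weight after conditioning:
  (Z=0, Y=0, X=1) weight 5/24
  (Z=0, Y=1, X=1) weight 1/24
  (Z=1, Y=0, X=0) weight 1/4
  (Z=1, Y=1, X=0) weight 1/8
Group by Z:
  weight(Z=0) = 1/4
  weight(Z=1) = 3/8
Total weight = 1/4 + 3/8 = 5/8
P(Z=0 | obs) = 1/4 / 5/8 = 2/5
P(Z=1 | obs) = 3/8 / 5/8 = 3/5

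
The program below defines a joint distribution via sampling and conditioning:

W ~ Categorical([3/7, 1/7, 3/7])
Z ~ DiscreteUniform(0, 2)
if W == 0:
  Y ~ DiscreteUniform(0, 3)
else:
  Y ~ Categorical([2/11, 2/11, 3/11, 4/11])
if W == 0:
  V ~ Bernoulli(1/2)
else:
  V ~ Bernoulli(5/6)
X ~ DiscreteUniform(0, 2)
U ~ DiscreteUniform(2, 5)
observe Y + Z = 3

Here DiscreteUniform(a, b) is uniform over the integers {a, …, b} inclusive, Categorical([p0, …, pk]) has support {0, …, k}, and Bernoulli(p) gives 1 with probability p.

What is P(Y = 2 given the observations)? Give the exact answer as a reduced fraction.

P(Y = 2 | obs) = 1/3

Enumerate traces; 216 have nonzero weight after conditioning:
  (W=0, Z=0, Y=3, V=0, X=0, U=2) weight 1/672
  (W=0, Z=0, Y=3, V=0, X=0, U=3) weight 1/672
  (W=0, Z=0, Y=3, V=0, X=0, U=4) weight 1/672
  (W=0, Z=0, Y=3, V=0, X=0, U=5) weight 1/672
  (W=0, Z=0, Y=3, V=0, X=1, U=2) weight 1/672
  (W=0, Z=0, Y=3, V=0, X=1, U=3) weight 1/672
  (W=0, Z=0, Y=3, V=0, X=1, U=4) weight 1/672
  (W=0, Z=0, Y=3, V=0, X=1, U=5) weight 1/672
  (W=0, Z=1, Y=2, V=0, X=0, U=2) weight 1/672
  (W=0, Z=2, Y=1, V=0, X=0, U=2) weight 1/672
  … 206 more
Group by Y:
  weight(Y=1) = 65/924
  weight(Y=2) = 27/308
  weight(Y=3) = 97/924
Total weight = 65/924 + 27/308 + 97/924 = 81/308
P(Y=1 | obs) = 65/924 / 81/308 = 65/243
P(Y=2 | obs) = 27/308 / 81/308 = 1/3
P(Y=3 | obs) = 97/924 / 81/308 = 97/243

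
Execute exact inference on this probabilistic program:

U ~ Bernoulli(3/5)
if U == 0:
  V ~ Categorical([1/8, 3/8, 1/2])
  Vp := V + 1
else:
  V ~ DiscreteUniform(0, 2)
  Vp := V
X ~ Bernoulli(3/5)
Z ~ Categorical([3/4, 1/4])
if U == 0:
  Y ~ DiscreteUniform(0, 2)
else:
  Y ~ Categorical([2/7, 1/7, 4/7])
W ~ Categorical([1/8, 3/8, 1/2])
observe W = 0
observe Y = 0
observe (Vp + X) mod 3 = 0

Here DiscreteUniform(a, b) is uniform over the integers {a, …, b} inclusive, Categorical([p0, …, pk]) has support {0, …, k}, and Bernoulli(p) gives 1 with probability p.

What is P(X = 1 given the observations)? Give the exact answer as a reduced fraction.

Enumerate traces; 8 have nonzero weight after conditioning:
  (U=0, V=1, X=1, Z=0, Y=0, W=0) weight 9/3200
  (U=0, V=1, X=1, Z=1, Y=0, W=0) weight 3/3200
  (U=0, V=2, X=0, Z=0, Y=0, W=0) weight 1/400
  (U=0, V=2, X=0, Z=1, Y=0, W=0) weight 1/1200
  (U=1, V=0, X=0, Z=0, Y=0, W=0) weight 3/1400
  (U=1, V=0, X=0, Z=1, Y=0, W=0) weight 1/1400
  (U=1, V=2, X=1, Z=0, Y=0, W=0) weight 9/2800
  (U=1, V=2, X=1, Z=1, Y=0, W=0) weight 3/2800
Group by X:
  weight(X=0) = 13/2100
  weight(X=1) = 9/1120
Total weight = 13/2100 + 9/1120 = 239/16800
P(X=0 | obs) = 13/2100 / 239/16800 = 104/239
P(X=1 | obs) = 9/1120 / 239/16800 = 135/239

P(X = 1 | obs) = 135/239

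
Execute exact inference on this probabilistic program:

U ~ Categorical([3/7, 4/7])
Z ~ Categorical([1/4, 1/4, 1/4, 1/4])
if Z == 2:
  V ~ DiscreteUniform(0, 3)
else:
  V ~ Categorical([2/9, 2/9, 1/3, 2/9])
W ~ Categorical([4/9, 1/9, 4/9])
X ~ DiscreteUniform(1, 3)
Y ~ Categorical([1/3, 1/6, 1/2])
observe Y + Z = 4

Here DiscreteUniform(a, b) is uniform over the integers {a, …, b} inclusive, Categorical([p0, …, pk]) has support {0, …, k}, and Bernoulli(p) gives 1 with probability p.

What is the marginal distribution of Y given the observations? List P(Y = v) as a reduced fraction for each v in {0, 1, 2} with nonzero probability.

P(Y=1) = 1/4, P(Y=2) = 3/4

Enumerate traces; 144 have nonzero weight after conditioning:
  (U=0, Z=2, V=0, W=0, X=1, Y=2) weight 1/504
  (U=0, Z=2, V=0, W=0, X=2, Y=2) weight 1/504
  (U=0, Z=2, V=0, W=0, X=3, Y=2) weight 1/504
  (U=0, Z=2, V=0, W=1, X=1, Y=2) weight 1/2016
  (U=0, Z=2, V=0, W=1, X=2, Y=2) weight 1/2016
  (U=0, Z=2, V=0, W=1, X=3, Y=2) weight 1/2016
  (U=0, Z=2, V=0, W=2, X=1, Y=2) weight 1/504
  (U=0, Z=2, V=0, W=2, X=2, Y=2) weight 1/504
  (U=0, Z=3, V=0, W=0, X=1, Y=1) weight 1/1701
  … 135 more
Group by Y:
  weight(Y=1) = 1/24
  weight(Y=2) = 1/8
Total weight = 1/24 + 1/8 = 1/6
P(Y=1 | obs) = 1/24 / 1/6 = 1/4
P(Y=2 | obs) = 1/8 / 1/6 = 3/4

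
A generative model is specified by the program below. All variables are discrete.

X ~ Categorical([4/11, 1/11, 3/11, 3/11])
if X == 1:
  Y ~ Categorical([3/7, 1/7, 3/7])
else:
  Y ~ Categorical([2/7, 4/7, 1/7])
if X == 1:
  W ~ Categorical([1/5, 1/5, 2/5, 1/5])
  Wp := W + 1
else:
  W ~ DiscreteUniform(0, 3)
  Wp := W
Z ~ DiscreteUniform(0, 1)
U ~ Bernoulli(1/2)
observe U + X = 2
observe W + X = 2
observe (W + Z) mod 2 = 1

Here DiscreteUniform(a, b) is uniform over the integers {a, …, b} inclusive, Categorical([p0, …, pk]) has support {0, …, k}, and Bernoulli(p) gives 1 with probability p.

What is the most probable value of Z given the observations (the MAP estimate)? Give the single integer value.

argmax_v P(Z = v | obs) = 1

Enumerate traces; 6 have nonzero weight after conditioning:
  (X=1, Y=0, W=1, Z=0, U=1) weight 3/1540
  (X=1, Y=1, W=1, Z=0, U=1) weight 1/1540
  (X=1, Y=2, W=1, Z=0, U=1) weight 3/1540
  (X=2, Y=0, W=0, Z=1, U=0) weight 3/616
  (X=2, Y=1, W=0, Z=1, U=0) weight 3/308
  (X=2, Y=2, W=0, Z=1, U=0) weight 3/1232
Group by Z:
  weight(Z=0) = 1/220
  weight(Z=1) = 3/176
Total weight = 1/220 + 3/176 = 19/880
P(Z=0 | obs) = 1/220 / 19/880 = 4/19
P(Z=1 | obs) = 3/176 / 19/880 = 15/19
argmax = 1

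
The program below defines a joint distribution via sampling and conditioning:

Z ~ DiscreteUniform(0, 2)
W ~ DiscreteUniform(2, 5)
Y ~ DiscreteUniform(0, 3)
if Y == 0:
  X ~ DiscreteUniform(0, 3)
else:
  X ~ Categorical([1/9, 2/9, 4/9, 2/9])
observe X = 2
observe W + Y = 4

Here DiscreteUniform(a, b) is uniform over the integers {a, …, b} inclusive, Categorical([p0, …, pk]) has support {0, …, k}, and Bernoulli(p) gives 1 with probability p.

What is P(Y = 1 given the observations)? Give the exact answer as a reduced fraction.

Enumerate traces; 9 have nonzero weight after conditioning:
  (Z=0, W=2, Y=2, X=2) weight 1/108
  (Z=0, W=3, Y=1, X=2) weight 1/108
  (Z=0, W=4, Y=0, X=2) weight 1/192
  (Z=1, W=2, Y=2, X=2) weight 1/108
  (Z=1, W=3, Y=1, X=2) weight 1/108
  (Z=1, W=4, Y=0, X=2) weight 1/192
  (Z=2, W=2, Y=2, X=2) weight 1/108
  (Z=2, W=3, Y=1, X=2) weight 1/108
  … 1 more
Group by Y:
  weight(Y=0) = 1/64
  weight(Y=1) = 1/36
  weight(Y=2) = 1/36
Total weight = 1/64 + 1/36 + 1/36 = 41/576
P(Y=0 | obs) = 1/64 / 41/576 = 9/41
P(Y=1 | obs) = 1/36 / 41/576 = 16/41
P(Y=2 | obs) = 1/36 / 41/576 = 16/41

P(Y = 1 | obs) = 16/41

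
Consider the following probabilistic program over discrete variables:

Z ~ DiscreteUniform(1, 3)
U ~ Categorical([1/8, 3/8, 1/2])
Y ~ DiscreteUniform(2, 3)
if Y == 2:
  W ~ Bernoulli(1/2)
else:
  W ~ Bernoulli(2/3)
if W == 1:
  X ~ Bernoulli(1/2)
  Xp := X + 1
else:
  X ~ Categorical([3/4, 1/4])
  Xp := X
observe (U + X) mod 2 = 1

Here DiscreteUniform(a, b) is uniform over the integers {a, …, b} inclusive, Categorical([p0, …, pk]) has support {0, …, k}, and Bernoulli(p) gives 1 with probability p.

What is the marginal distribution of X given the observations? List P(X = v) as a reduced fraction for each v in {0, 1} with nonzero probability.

P(X=0) = 87/182, P(X=1) = 95/182

Enumerate traces; 36 have nonzero weight after conditioning:
  (Z=1, U=0, Y=2, W=0, X=1) weight 1/384
  (Z=1, U=0, Y=2, W=1, X=1) weight 1/192
  (Z=1, U=0, Y=3, W=0, X=1) weight 1/576
  (Z=1, U=0, Y=3, W=1, X=1) weight 1/144
  (Z=1, U=1, Y=2, W=0, X=0) weight 3/128
  (Z=1, U=1, Y=2, W=1, X=0) weight 1/64
  (Z=1, U=1, Y=3, W=0, X=0) weight 1/64
  (Z=1, U=1, Y=3, W=1, X=0) weight 1/48
  … 28 more
Group by X:
  weight(X=0) = 29/128
  weight(X=1) = 95/384
Total weight = 29/128 + 95/384 = 91/192
P(X=0 | obs) = 29/128 / 91/192 = 87/182
P(X=1 | obs) = 95/384 / 91/192 = 95/182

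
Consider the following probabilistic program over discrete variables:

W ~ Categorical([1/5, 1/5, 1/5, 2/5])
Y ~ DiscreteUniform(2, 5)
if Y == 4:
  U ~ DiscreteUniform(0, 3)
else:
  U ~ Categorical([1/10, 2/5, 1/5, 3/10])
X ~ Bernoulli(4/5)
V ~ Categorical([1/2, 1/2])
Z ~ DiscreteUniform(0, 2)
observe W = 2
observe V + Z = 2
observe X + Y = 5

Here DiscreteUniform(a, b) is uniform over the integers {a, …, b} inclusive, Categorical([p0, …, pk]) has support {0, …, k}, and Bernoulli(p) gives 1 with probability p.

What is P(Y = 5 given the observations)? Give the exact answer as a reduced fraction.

P(Y = 5 | obs) = 1/5

Enumerate traces; 16 have nonzero weight after conditioning:
  (W=2, Y=4, U=0, X=1, V=0, Z=2) weight 1/600
  (W=2, Y=4, U=0, X=1, V=1, Z=1) weight 1/600
  (W=2, Y=4, U=1, X=1, V=0, Z=2) weight 1/600
  (W=2, Y=4, U=1, X=1, V=1, Z=1) weight 1/600
  (W=2, Y=4, U=2, X=1, V=0, Z=2) weight 1/600
  (W=2, Y=4, U=2, X=1, V=1, Z=1) weight 1/600
  (W=2, Y=4, U=3, X=1, V=0, Z=2) weight 1/600
  (W=2, Y=4, U=3, X=1, V=1, Z=1) weight 1/600
  (W=2, Y=5, U=0, X=0, V=0, Z=2) weight 1/6000
  … 7 more
Group by Y:
  weight(Y=4) = 1/75
  weight(Y=5) = 1/300
Total weight = 1/75 + 1/300 = 1/60
P(Y=4 | obs) = 1/75 / 1/60 = 4/5
P(Y=5 | obs) = 1/300 / 1/60 = 1/5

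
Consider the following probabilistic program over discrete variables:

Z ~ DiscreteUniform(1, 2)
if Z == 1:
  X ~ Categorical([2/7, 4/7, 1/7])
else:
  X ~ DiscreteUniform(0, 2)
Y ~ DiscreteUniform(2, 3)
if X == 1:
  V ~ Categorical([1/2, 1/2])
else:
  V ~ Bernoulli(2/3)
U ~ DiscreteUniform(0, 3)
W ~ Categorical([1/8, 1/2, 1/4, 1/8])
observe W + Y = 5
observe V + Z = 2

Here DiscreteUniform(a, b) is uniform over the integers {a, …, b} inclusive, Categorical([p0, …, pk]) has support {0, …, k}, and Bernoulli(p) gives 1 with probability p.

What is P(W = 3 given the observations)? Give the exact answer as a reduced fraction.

P(W = 3 | obs) = 1/3

Enumerate traces; 48 have nonzero weight after conditioning:
  (Z=1, X=0, Y=2, V=1, U=0, W=3) weight 1/672
  (Z=1, X=0, Y=2, V=1, U=1, W=3) weight 1/672
  (Z=1, X=0, Y=2, V=1, U=2, W=3) weight 1/672
  (Z=1, X=0, Y=2, V=1, U=3, W=3) weight 1/672
  (Z=1, X=0, Y=3, V=1, U=0, W=2) weight 1/336
  (Z=1, X=0, Y=3, V=1, U=1, W=2) weight 1/336
  (Z=1, X=0, Y=3, V=1, U=2, W=2) weight 1/336
  (Z=1, X=0, Y=3, V=1, U=3, W=2) weight 1/336
  … 40 more
Group by W:
  weight(W=2) = 121/2016
  weight(W=3) = 121/4032
Total weight = 121/2016 + 121/4032 = 121/1344
P(W=2 | obs) = 121/2016 / 121/1344 = 2/3
P(W=3 | obs) = 121/4032 / 121/1344 = 1/3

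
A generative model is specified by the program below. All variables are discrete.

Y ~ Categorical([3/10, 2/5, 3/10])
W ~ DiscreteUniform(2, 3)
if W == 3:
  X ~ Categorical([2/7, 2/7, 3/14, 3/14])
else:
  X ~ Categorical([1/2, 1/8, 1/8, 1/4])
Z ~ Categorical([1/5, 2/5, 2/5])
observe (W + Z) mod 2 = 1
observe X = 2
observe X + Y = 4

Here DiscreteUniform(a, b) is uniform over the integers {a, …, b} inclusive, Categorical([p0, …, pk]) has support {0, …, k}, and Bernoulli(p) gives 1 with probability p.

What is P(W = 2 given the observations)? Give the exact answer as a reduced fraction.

P(W = 2 | obs) = 7/25

Enumerate traces; 3 have nonzero weight after conditioning:
  (Y=2, W=2, X=2, Z=1) weight 3/400
  (Y=2, W=3, X=2, Z=0) weight 9/1400
  (Y=2, W=3, X=2, Z=2) weight 9/700
Group by W:
  weight(W=2) = 3/400
  weight(W=3) = 27/1400
Total weight = 3/400 + 27/1400 = 3/112
P(W=2 | obs) = 3/400 / 3/112 = 7/25
P(W=3 | obs) = 27/1400 / 3/112 = 18/25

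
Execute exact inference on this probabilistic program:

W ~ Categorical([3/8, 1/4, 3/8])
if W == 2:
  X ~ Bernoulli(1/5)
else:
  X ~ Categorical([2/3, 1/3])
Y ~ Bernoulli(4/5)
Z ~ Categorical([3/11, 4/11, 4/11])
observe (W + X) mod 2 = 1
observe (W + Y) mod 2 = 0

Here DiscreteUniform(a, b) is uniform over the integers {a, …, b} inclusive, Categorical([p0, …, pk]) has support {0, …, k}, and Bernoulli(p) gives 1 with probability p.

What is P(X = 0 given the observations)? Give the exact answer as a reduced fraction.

P(X = 0 | obs) = 10/13

Enumerate traces; 9 have nonzero weight after conditioning:
  (W=0, X=1, Y=0, Z=0) weight 3/440
  (W=0, X=1, Y=0, Z=1) weight 1/110
  (W=0, X=1, Y=0, Z=2) weight 1/110
  (W=1, X=0, Y=1, Z=0) weight 2/55
  (W=1, X=0, Y=1, Z=1) weight 8/165
  (W=1, X=0, Y=1, Z=2) weight 8/165
  (W=2, X=1, Y=0, Z=0) weight 9/2200
  (W=2, X=1, Y=0, Z=1) weight 3/550
  … 1 more
Group by X:
  weight(X=0) = 2/15
  weight(X=1) = 1/25
Total weight = 2/15 + 1/25 = 13/75
P(X=0 | obs) = 2/15 / 13/75 = 10/13
P(X=1 | obs) = 1/25 / 13/75 = 3/13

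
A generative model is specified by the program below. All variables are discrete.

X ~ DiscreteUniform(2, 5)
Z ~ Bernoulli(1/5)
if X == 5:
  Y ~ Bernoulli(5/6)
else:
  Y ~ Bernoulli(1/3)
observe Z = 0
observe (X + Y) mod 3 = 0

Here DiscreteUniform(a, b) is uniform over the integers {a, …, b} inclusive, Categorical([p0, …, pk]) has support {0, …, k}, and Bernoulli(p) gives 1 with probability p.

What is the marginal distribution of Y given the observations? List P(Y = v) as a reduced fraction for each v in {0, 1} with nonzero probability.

P(Y=0) = 4/11, P(Y=1) = 7/11

Enumerate traces; 3 have nonzero weight after conditioning:
  (X=2, Z=0, Y=1) weight 1/15
  (X=3, Z=0, Y=0) weight 2/15
  (X=5, Z=0, Y=1) weight 1/6
Group by Y:
  weight(Y=0) = 2/15
  weight(Y=1) = 7/30
Total weight = 2/15 + 7/30 = 11/30
P(Y=0 | obs) = 2/15 / 11/30 = 4/11
P(Y=1 | obs) = 7/30 / 11/30 = 7/11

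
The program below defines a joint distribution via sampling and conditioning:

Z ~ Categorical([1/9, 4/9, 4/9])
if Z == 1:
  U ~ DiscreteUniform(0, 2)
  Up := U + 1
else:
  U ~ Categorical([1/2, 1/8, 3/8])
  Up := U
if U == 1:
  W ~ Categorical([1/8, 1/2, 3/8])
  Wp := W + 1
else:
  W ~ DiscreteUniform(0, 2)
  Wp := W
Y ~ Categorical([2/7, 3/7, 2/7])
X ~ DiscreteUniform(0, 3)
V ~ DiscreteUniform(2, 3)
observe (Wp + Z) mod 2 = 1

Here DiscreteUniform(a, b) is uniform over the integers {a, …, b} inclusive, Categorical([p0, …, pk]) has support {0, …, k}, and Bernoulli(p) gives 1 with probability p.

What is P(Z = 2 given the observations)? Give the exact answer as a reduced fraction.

P(Z = 2 | obs) = 204/607

Enumerate traces; 312 have nonzero weight after conditioning:
  (Z=0, U=0, W=1, Y=0, X=0, V=2) weight 1/1512
  (Z=0, U=0, W=1, Y=0, X=0, V=3) weight 1/1512
  (Z=0, U=0, W=1, Y=0, X=1, V=2) weight 1/1512
  (Z=0, U=0, W=1, Y=0, X=1, V=3) weight 1/1512
  (Z=0, U=0, W=1, Y=0, X=2, V=2) weight 1/1512
  (Z=0, U=0, W=1, Y=0, X=2, V=3) weight 1/1512
  (Z=0, U=0, W=1, Y=0, X=3, V=2) weight 1/1512
  (Z=0, U=0, W=1, Y=0, X=3, V=3) weight 1/1512
  (Z=1, U=0, W=0, Y=0, X=0, V=2) weight 1/567
  (Z=2, U=0, W=1, Y=0, X=0, V=2) weight 1/378
  … 302 more
Group by Z:
  weight(Z=0) = 17/432
  weight(Z=1) = 22/81
  weight(Z=2) = 17/108
Total weight = 17/432 + 22/81 + 17/108 = 607/1296
P(Z=0 | obs) = 17/432 / 607/1296 = 51/607
P(Z=1 | obs) = 22/81 / 607/1296 = 352/607
P(Z=2 | obs) = 17/108 / 607/1296 = 204/607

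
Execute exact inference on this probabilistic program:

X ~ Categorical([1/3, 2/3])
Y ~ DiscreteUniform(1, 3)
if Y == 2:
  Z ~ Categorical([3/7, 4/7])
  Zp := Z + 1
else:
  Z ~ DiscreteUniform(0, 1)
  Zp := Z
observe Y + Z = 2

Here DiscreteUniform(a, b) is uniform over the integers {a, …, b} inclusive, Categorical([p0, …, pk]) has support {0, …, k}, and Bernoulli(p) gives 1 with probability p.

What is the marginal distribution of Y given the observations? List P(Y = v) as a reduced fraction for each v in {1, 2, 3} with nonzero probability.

P(Y=1) = 7/13, P(Y=2) = 6/13

Enumerate traces; 4 have nonzero weight after conditioning:
  (X=0, Y=1, Z=1) weight 1/18
  (X=0, Y=2, Z=0) weight 1/21
  (X=1, Y=1, Z=1) weight 1/9
  (X=1, Y=2, Z=0) weight 2/21
Group by Y:
  weight(Y=1) = 1/6
  weight(Y=2) = 1/7
Total weight = 1/6 + 1/7 = 13/42
P(Y=1 | obs) = 1/6 / 13/42 = 7/13
P(Y=2 | obs) = 1/7 / 13/42 = 6/13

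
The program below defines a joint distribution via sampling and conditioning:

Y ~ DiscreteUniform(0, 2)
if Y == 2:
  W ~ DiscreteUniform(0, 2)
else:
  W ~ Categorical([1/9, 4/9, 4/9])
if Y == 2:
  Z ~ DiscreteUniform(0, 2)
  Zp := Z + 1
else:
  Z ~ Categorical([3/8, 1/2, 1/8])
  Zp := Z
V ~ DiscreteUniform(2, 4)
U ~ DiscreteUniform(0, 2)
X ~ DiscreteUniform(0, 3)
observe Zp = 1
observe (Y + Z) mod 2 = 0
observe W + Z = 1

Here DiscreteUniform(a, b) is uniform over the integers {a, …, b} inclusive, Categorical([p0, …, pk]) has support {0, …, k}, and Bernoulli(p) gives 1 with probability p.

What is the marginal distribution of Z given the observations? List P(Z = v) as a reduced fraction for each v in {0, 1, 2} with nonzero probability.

Enumerate traces; 72 have nonzero weight after conditioning:
  (Y=1, W=0, Z=1, V=2, U=0, X=0) weight 1/1944
  (Y=1, W=0, Z=1, V=2, U=0, X=1) weight 1/1944
  (Y=1, W=0, Z=1, V=2, U=0, X=2) weight 1/1944
  (Y=1, W=0, Z=1, V=2, U=0, X=3) weight 1/1944
  (Y=1, W=0, Z=1, V=2, U=1, X=0) weight 1/1944
  (Y=1, W=0, Z=1, V=2, U=1, X=1) weight 1/1944
  (Y=1, W=0, Z=1, V=2, U=1, X=2) weight 1/1944
  (Y=1, W=0, Z=1, V=2, U=1, X=3) weight 1/1944
  (Y=2, W=1, Z=0, V=2, U=0, X=0) weight 1/972
  … 63 more
Group by Z:
  weight(Z=0) = 1/27
  weight(Z=1) = 1/54
Total weight = 1/27 + 1/54 = 1/18
P(Z=0 | obs) = 1/27 / 1/18 = 2/3
P(Z=1 | obs) = 1/54 / 1/18 = 1/3

P(Z=0) = 2/3, P(Z=1) = 1/3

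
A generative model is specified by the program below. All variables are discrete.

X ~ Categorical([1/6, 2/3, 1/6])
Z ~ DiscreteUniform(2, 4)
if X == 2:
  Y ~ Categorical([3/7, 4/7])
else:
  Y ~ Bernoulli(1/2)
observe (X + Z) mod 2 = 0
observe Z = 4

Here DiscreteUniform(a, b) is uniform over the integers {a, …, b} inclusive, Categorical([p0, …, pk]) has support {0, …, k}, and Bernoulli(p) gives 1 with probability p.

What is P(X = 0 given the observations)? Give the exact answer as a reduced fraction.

Enumerate traces; 4 have nonzero weight after conditioning:
  (X=0, Z=4, Y=0) weight 1/36
  (X=0, Z=4, Y=1) weight 1/36
  (X=2, Z=4, Y=0) weight 1/42
  (X=2, Z=4, Y=1) weight 2/63
Group by X:
  weight(X=0) = 1/18
  weight(X=2) = 1/18
Total weight = 1/18 + 1/18 = 1/9
P(X=0 | obs) = 1/18 / 1/9 = 1/2
P(X=2 | obs) = 1/18 / 1/9 = 1/2

P(X = 0 | obs) = 1/2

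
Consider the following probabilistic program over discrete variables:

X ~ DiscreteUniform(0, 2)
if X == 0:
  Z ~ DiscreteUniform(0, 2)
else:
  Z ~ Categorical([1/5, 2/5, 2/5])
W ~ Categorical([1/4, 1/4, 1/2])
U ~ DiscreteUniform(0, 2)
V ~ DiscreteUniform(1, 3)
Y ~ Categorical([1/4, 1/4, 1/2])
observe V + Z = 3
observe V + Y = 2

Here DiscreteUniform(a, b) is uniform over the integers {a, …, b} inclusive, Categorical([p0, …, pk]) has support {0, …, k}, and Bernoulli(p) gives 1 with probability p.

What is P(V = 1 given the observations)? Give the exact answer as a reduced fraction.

Enumerate traces; 54 have nonzero weight after conditioning:
  (X=0, Z=1, W=0, U=0, V=2, Y=0) weight 1/1296
  (X=0, Z=1, W=0, U=1, V=2, Y=0) weight 1/1296
  (X=0, Z=1, W=0, U=2, V=2, Y=0) weight 1/1296
  (X=0, Z=1, W=1, U=0, V=2, Y=0) weight 1/1296
  (X=0, Z=1, W=1, U=1, V=2, Y=0) weight 1/1296
  (X=0, Z=1, W=1, U=2, V=2, Y=0) weight 1/1296
  (X=0, Z=1, W=2, U=0, V=2, Y=0) weight 1/648
  (X=0, Z=1, W=2, U=1, V=2, Y=0) weight 1/648
  (X=0, Z=2, W=0, U=0, V=1, Y=1) weight 1/1296
  … 45 more
Group by V:
  weight(V=1) = 17/540
  weight(V=2) = 17/540
Total weight = 17/540 + 17/540 = 17/270
P(V=1 | obs) = 17/540 / 17/270 = 1/2
P(V=2 | obs) = 17/540 / 17/270 = 1/2

P(V = 1 | obs) = 1/2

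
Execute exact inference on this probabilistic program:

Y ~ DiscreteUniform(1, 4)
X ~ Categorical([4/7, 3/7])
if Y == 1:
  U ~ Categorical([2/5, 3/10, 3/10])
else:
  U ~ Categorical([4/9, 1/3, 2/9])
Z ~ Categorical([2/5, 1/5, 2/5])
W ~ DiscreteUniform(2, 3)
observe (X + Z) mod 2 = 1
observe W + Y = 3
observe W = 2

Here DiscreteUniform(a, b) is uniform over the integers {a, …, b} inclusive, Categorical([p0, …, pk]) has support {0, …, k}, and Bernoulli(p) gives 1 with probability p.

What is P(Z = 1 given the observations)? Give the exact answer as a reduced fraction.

Enumerate traces; 9 have nonzero weight after conditioning:
  (Y=1, X=0, U=0, Z=1, W=2) weight 1/175
  (Y=1, X=0, U=1, Z=1, W=2) weight 3/700
  (Y=1, X=0, U=2, Z=1, W=2) weight 3/700
  (Y=1, X=1, U=0, Z=0, W=2) weight 3/350
  (Y=1, X=1, U=0, Z=2, W=2) weight 3/350
  (Y=1, X=1, U=1, Z=0, W=2) weight 9/1400
  (Y=1, X=1, U=1, Z=2, W=2) weight 9/1400
  (Y=1, X=1, U=2, Z=0, W=2) weight 9/1400
  … 1 more
Group by Z:
  weight(Z=0) = 3/140
  weight(Z=1) = 1/70
  weight(Z=2) = 3/140
Total weight = 3/140 + 1/70 + 3/140 = 2/35
P(Z=0 | obs) = 3/140 / 2/35 = 3/8
P(Z=1 | obs) = 1/70 / 2/35 = 1/4
P(Z=2 | obs) = 3/140 / 2/35 = 3/8

P(Z = 1 | obs) = 1/4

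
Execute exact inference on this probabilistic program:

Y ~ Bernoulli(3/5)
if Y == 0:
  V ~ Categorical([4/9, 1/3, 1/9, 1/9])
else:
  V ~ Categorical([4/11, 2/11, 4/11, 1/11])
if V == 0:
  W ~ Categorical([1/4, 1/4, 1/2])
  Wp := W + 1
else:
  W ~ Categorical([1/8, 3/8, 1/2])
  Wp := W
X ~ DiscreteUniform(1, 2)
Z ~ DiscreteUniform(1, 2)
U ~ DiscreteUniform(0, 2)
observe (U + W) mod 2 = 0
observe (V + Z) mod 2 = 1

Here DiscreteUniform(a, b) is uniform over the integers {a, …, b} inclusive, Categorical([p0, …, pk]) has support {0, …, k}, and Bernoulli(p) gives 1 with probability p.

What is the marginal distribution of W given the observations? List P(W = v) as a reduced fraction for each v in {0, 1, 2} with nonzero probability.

Enumerate traces; 80 have nonzero weight after conditioning:
  (Y=0, V=0, W=0, X=1, Z=1, U=0) weight 1/270
  (Y=0, V=0, W=0, X=1, Z=1, U=2) weight 1/270
  (Y=0, V=0, W=0, X=2, Z=1, U=0) weight 1/270
  (Y=0, V=0, W=0, X=2, Z=1, U=2) weight 1/270
  (Y=0, V=0, W=1, X=1, Z=1, U=1) weight 1/270
  (Y=0, V=0, W=1, X=2, Z=1, U=1) weight 1/270
  (Y=0, V=0, W=2, X=1, Z=1, U=0) weight 1/135
  (Y=0, V=0, W=2, X=1, Z=1, U=2) weight 1/135
  … 72 more
Group by W:
  weight(W=0) = 691/11880
  weight(W=1) = 1289/23760
  weight(W=2) = 1/6
Total weight = 691/11880 + 1289/23760 + 1/6 = 6631/23760
P(W=0 | obs) = 691/11880 / 6631/23760 = 1382/6631
P(W=1 | obs) = 1289/23760 / 6631/23760 = 1289/6631
P(W=2 | obs) = 1/6 / 6631/23760 = 3960/6631

P(W=0) = 1382/6631, P(W=1) = 1289/6631, P(W=2) = 3960/6631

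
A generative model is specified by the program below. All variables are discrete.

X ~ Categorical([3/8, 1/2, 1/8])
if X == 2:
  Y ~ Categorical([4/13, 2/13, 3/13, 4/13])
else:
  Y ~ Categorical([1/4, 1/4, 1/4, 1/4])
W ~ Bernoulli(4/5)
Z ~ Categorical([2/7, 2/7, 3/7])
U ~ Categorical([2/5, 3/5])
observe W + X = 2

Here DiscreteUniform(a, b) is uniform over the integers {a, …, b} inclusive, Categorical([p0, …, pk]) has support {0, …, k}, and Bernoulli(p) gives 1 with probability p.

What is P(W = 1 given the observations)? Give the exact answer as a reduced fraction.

P(W = 1 | obs) = 16/17

Enumerate traces; 48 have nonzero weight after conditioning:
  (X=1, Y=0, W=1, Z=0, U=0) weight 2/175
  (X=1, Y=0, W=1, Z=0, U=1) weight 3/175
  (X=1, Y=0, W=1, Z=1, U=0) weight 2/175
  (X=1, Y=0, W=1, Z=1, U=1) weight 3/175
  (X=1, Y=0, W=1, Z=2, U=0) weight 3/175
  (X=1, Y=0, W=1, Z=2, U=1) weight 9/350
  (X=1, Y=1, W=1, Z=0, U=0) weight 2/175
  (X=1, Y=1, W=1, Z=0, U=1) weight 3/175
  (X=2, Y=0, W=0, Z=0, U=0) weight 2/2275
  … 39 more
Group by W:
  weight(W=0) = 1/40
  weight(W=1) = 2/5
Total weight = 1/40 + 2/5 = 17/40
P(W=0 | obs) = 1/40 / 17/40 = 1/17
P(W=1 | obs) = 2/5 / 17/40 = 16/17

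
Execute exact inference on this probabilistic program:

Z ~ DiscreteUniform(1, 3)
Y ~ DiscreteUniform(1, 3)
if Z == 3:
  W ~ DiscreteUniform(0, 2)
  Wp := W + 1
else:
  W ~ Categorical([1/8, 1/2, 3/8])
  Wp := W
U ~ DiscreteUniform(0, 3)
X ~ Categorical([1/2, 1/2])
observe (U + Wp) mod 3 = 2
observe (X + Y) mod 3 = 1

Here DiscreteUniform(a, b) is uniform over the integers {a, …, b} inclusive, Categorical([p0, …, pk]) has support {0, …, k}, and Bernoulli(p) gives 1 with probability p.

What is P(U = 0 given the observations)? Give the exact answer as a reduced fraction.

P(U = 0 | obs) = 13/49

Enumerate traces; 24 have nonzero weight after conditioning:
  (Z=1, Y=1, W=0, U=2, X=0) weight 1/576
  (Z=1, Y=1, W=1, U=1, X=0) weight 1/144
  (Z=1, Y=1, W=2, U=0, X=0) weight 1/192
  (Z=1, Y=1, W=2, U=3, X=0) weight 1/192
  (Z=1, Y=3, W=0, U=2, X=1) weight 1/576
  (Z=1, Y=3, W=1, U=1, X=1) weight 1/144
  (Z=1, Y=3, W=2, U=0, X=1) weight 1/192
  (Z=1, Y=3, W=2, U=3, X=1) weight 1/192
  … 16 more
Group by U:
  weight(U=0) = 13/432
  weight(U=1) = 1/27
  weight(U=2) = 7/432
  weight(U=3) = 13/432
Total weight = 13/432 + 1/27 + 7/432 + 13/432 = 49/432
P(U=0 | obs) = 13/432 / 49/432 = 13/49
P(U=1 | obs) = 1/27 / 49/432 = 16/49
P(U=2 | obs) = 7/432 / 49/432 = 1/7
P(U=3 | obs) = 13/432 / 49/432 = 13/49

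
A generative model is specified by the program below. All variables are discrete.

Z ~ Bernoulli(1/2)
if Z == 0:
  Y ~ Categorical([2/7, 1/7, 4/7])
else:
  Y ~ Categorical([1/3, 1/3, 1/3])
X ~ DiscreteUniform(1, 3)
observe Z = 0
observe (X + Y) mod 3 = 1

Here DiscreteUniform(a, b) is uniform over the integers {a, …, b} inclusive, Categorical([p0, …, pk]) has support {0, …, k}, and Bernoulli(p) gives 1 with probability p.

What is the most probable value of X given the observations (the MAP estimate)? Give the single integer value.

argmax_v P(X = v | obs) = 2

Enumerate traces; 3 have nonzero weight after conditioning:
  (Z=0, Y=0, X=1) weight 1/21
  (Z=0, Y=1, X=3) weight 1/42
  (Z=0, Y=2, X=2) weight 2/21
Group by X:
  weight(X=1) = 1/21
  weight(X=2) = 2/21
  weight(X=3) = 1/42
Total weight = 1/21 + 2/21 + 1/42 = 1/6
P(X=1 | obs) = 1/21 / 1/6 = 2/7
P(X=2 | obs) = 2/21 / 1/6 = 4/7
P(X=3 | obs) = 1/42 / 1/6 = 1/7
argmax = 2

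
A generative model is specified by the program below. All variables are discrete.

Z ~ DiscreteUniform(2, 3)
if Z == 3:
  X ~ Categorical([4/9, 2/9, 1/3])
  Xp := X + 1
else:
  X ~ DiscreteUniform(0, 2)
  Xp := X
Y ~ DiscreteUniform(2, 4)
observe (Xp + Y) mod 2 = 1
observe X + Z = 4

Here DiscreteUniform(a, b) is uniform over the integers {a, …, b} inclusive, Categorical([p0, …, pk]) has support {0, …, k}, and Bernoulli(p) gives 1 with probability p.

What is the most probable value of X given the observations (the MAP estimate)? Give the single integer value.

argmax_v P(X = v | obs) = 2

Enumerate traces; 2 have nonzero weight after conditioning:
  (Z=2, X=2, Y=3) weight 1/18
  (Z=3, X=1, Y=3) weight 1/27
Group by X:
  weight(X=1) = 1/27
  weight(X=2) = 1/18
Total weight = 1/27 + 1/18 = 5/54
P(X=1 | obs) = 1/27 / 5/54 = 2/5
P(X=2 | obs) = 1/18 / 5/54 = 3/5
argmax = 2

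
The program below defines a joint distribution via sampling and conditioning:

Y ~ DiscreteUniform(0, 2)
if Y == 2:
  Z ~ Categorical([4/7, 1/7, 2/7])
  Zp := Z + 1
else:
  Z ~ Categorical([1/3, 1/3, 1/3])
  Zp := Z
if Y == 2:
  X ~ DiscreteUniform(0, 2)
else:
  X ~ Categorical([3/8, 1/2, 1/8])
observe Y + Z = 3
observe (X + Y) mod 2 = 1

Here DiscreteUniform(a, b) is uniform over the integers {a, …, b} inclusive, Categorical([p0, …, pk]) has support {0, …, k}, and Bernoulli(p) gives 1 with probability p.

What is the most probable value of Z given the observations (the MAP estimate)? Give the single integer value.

Enumerate traces; 3 have nonzero weight after conditioning:
  (Y=1, Z=2, X=0) weight 1/24
  (Y=1, Z=2, X=2) weight 1/72
  (Y=2, Z=1, X=1) weight 1/63
Group by Z:
  weight(Z=1) = 1/63
  weight(Z=2) = 1/18
Total weight = 1/63 + 1/18 = 1/14
P(Z=1 | obs) = 1/63 / 1/14 = 2/9
P(Z=2 | obs) = 1/18 / 1/14 = 7/9
argmax = 2

argmax_v P(Z = v | obs) = 2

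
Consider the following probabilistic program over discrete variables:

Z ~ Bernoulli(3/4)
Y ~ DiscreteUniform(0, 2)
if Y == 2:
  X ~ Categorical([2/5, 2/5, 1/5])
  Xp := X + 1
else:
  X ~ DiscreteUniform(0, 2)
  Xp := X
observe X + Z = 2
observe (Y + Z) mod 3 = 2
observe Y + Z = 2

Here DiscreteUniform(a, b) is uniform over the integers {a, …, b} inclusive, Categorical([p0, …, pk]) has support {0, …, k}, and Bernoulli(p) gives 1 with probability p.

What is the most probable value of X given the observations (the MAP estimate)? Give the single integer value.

argmax_v P(X = v | obs) = 1

Enumerate traces; 2 have nonzero weight after conditioning:
  (Z=0, Y=2, X=2) weight 1/60
  (Z=1, Y=1, X=1) weight 1/12
Group by X:
  weight(X=1) = 1/12
  weight(X=2) = 1/60
Total weight = 1/12 + 1/60 = 1/10
P(X=1 | obs) = 1/12 / 1/10 = 5/6
P(X=2 | obs) = 1/60 / 1/10 = 1/6
argmax = 1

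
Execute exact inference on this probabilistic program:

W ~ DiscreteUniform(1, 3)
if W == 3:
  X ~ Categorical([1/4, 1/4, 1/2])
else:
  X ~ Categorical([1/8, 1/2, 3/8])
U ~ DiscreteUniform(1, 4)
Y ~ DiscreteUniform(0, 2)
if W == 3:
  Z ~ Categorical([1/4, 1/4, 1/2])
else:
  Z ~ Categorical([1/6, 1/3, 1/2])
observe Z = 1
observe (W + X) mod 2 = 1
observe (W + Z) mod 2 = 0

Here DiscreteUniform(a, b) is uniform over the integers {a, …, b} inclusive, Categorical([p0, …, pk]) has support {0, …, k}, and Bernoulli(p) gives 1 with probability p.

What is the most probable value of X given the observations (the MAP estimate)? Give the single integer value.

Enumerate traces; 48 have nonzero weight after conditioning:
  (W=1, X=0, U=1, Y=0, Z=1) weight 1/864
  (W=1, X=0, U=1, Y=1, Z=1) weight 1/864
  (W=1, X=0, U=1, Y=2, Z=1) weight 1/864
  (W=1, X=0, U=2, Y=0, Z=1) weight 1/864
  (W=1, X=0, U=2, Y=1, Z=1) weight 1/864
  (W=1, X=0, U=2, Y=2, Z=1) weight 1/864
  (W=1, X=0, U=3, Y=0, Z=1) weight 1/864
  (W=1, X=0, U=3, Y=1, Z=1) weight 1/864
  (W=1, X=2, U=1, Y=0, Z=1) weight 1/288
  … 39 more
Group by X:
  weight(X=0) = 5/144
  weight(X=2) = 1/12
Total weight = 5/144 + 1/12 = 17/144
P(X=0 | obs) = 5/144 / 17/144 = 5/17
P(X=2 | obs) = 1/12 / 17/144 = 12/17
argmax = 2

argmax_v P(X = v | obs) = 2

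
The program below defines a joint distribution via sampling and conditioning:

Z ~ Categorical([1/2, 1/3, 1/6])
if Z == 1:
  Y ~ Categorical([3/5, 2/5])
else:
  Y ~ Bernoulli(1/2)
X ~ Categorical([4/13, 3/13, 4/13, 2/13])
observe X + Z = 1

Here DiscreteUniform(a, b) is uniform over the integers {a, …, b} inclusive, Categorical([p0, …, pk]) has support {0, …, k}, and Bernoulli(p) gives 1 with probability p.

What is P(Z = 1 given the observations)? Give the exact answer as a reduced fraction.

Enumerate traces; 4 have nonzero weight after conditioning:
  (Z=0, Y=0, X=1) weight 3/52
  (Z=0, Y=1, X=1) weight 3/52
  (Z=1, Y=0, X=0) weight 4/65
  (Z=1, Y=1, X=0) weight 8/195
Group by Z:
  weight(Z=0) = 3/26
  weight(Z=1) = 4/39
Total weight = 3/26 + 4/39 = 17/78
P(Z=0 | obs) = 3/26 / 17/78 = 9/17
P(Z=1 | obs) = 4/39 / 17/78 = 8/17

P(Z = 1 | obs) = 8/17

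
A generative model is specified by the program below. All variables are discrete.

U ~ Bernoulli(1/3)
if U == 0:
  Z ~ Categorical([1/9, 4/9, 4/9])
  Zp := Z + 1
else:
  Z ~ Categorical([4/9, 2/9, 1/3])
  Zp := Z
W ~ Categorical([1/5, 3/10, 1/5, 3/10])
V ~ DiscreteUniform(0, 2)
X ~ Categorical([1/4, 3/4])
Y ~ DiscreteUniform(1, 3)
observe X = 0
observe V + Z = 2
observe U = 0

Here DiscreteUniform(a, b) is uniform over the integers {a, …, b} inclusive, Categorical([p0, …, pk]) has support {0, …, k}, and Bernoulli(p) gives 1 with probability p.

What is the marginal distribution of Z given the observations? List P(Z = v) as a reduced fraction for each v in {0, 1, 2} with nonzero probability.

Enumerate traces; 36 have nonzero weight after conditioning:
  (U=0, Z=0, W=0, V=2, X=0, Y=1) weight 1/2430
  (U=0, Z=0, W=0, V=2, X=0, Y=2) weight 1/2430
  (U=0, Z=0, W=0, V=2, X=0, Y=3) weight 1/2430
  (U=0, Z=0, W=1, V=2, X=0, Y=1) weight 1/1620
  (U=0, Z=0, W=1, V=2, X=0, Y=2) weight 1/1620
  (U=0, Z=0, W=1, V=2, X=0, Y=3) weight 1/1620
  (U=0, Z=0, W=2, V=2, X=0, Y=1) weight 1/2430
  (U=0, Z=0, W=2, V=2, X=0, Y=2) weight 1/2430
  (U=0, Z=1, W=0, V=1, X=0, Y=1) weight 2/1215
  (U=0, Z=2, W=0, V=0, X=0, Y=1) weight 2/1215
  … 26 more
Group by Z:
  weight(Z=0) = 1/162
  weight(Z=1) = 2/81
  weight(Z=2) = 2/81
Total weight = 1/162 + 2/81 + 2/81 = 1/18
P(Z=0 | obs) = 1/162 / 1/18 = 1/9
P(Z=1 | obs) = 2/81 / 1/18 = 4/9
P(Z=2 | obs) = 2/81 / 1/18 = 4/9

P(Z=0) = 1/9, P(Z=1) = 4/9, P(Z=2) = 4/9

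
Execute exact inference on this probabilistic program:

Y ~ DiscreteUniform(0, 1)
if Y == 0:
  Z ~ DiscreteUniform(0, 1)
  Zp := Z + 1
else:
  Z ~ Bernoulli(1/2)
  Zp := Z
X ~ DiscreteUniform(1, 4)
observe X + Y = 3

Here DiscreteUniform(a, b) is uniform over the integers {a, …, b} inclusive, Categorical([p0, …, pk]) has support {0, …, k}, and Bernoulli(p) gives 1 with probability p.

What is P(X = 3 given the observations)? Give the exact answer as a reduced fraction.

P(X = 3 | obs) = 1/2

Enumerate traces; 4 have nonzero weight after conditioning:
  (Y=0, Z=0, X=3) weight 1/16
  (Y=0, Z=1, X=3) weight 1/16
  (Y=1, Z=0, X=2) weight 1/16
  (Y=1, Z=1, X=2) weight 1/16
Group by X:
  weight(X=2) = 1/8
  weight(X=3) = 1/8
Total weight = 1/8 + 1/8 = 1/4
P(X=2 | obs) = 1/8 / 1/4 = 1/2
P(X=3 | obs) = 1/8 / 1/4 = 1/2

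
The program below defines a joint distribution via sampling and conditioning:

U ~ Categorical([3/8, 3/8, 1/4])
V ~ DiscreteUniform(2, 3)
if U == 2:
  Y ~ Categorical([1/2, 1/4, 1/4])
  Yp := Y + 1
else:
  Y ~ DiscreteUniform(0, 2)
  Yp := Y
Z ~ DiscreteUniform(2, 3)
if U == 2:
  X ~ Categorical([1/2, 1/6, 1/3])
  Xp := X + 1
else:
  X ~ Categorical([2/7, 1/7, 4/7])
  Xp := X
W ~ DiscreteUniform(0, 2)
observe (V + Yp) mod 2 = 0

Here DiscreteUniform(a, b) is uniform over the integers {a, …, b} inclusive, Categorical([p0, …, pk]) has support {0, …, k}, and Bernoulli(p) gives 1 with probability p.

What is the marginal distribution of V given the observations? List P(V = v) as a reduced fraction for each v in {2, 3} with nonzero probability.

Enumerate traces; 162 have nonzero weight after conditioning:
  (U=0, V=2, Y=0, Z=2, X=0, W=0) weight 1/336
  (U=0, V=2, Y=0, Z=2, X=0, W=1) weight 1/336
  (U=0, V=2, Y=0, Z=2, X=0, W=2) weight 1/336
  (U=0, V=2, Y=0, Z=2, X=1, W=0) weight 1/672
  (U=0, V=2, Y=0, Z=2, X=1, W=1) weight 1/672
  (U=0, V=2, Y=0, Z=2, X=1, W=2) weight 1/672
  (U=0, V=2, Y=0, Z=2, X=2, W=0) weight 1/168
  (U=0, V=2, Y=0, Z=2, X=2, W=1) weight 1/168
  (U=0, V=3, Y=1, Z=2, X=0, W=0) weight 1/336
  … 153 more
Group by V:
  weight(V=2) = 9/32
  weight(V=3) = 7/32
Total weight = 9/32 + 7/32 = 1/2
P(V=2 | obs) = 9/32 / 1/2 = 9/16
P(V=3 | obs) = 7/32 / 1/2 = 7/16

P(V=2) = 9/16, P(V=3) = 7/16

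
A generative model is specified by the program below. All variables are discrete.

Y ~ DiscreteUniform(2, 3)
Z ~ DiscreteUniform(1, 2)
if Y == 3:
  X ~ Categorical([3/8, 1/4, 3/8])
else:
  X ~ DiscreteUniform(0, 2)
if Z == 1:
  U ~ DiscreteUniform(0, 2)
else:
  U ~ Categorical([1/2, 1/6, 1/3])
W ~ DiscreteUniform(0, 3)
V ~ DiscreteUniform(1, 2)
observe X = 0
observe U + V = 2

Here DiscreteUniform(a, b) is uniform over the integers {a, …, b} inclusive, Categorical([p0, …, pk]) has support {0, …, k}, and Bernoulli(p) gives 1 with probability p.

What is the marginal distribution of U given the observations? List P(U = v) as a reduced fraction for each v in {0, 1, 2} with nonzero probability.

Enumerate traces; 32 have nonzero weight after conditioning:
  (Y=2, Z=1, X=0, U=0, W=0, V=2) weight 1/288
  (Y=2, Z=1, X=0, U=0, W=1, V=2) weight 1/288
  (Y=2, Z=1, X=0, U=0, W=2, V=2) weight 1/288
  (Y=2, Z=1, X=0, U=0, W=3, V=2) weight 1/288
  (Y=2, Z=1, X=0, U=1, W=0, V=1) weight 1/288
  (Y=2, Z=1, X=0, U=1, W=1, V=1) weight 1/288
  (Y=2, Z=1, X=0, U=1, W=2, V=1) weight 1/288
  (Y=2, Z=1, X=0, U=1, W=3, V=1) weight 1/288
  … 24 more
Group by U:
  weight(U=0) = 85/1152
  weight(U=1) = 17/384
Total weight = 85/1152 + 17/384 = 17/144
P(U=0 | obs) = 85/1152 / 17/144 = 5/8
P(U=1 | obs) = 17/384 / 17/144 = 3/8

P(U=0) = 5/8, P(U=1) = 3/8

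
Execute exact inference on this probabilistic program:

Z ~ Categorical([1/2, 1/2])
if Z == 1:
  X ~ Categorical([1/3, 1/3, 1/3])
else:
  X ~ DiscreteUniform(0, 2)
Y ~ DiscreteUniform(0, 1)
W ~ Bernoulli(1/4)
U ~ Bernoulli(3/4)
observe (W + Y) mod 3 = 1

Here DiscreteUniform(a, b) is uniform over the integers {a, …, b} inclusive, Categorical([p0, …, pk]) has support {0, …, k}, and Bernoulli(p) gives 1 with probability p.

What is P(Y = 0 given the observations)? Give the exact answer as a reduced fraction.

P(Y = 0 | obs) = 1/4

Enumerate traces; 24 have nonzero weight after conditioning:
  (Z=0, X=0, Y=0, W=1, U=0) weight 1/192
  (Z=0, X=0, Y=0, W=1, U=1) weight 1/64
  (Z=0, X=0, Y=1, W=0, U=0) weight 1/64
  (Z=0, X=0, Y=1, W=0, U=1) weight 3/64
  (Z=0, X=1, Y=0, W=1, U=0) weight 1/192
  (Z=0, X=1, Y=0, W=1, U=1) weight 1/64
  (Z=0, X=1, Y=1, W=0, U=0) weight 1/64
  (Z=0, X=1, Y=1, W=0, U=1) weight 3/64
  … 16 more
Group by Y:
  weight(Y=0) = 1/8
  weight(Y=1) = 3/8
Total weight = 1/8 + 3/8 = 1/2
P(Y=0 | obs) = 1/8 / 1/2 = 1/4
P(Y=1 | obs) = 3/8 / 1/2 = 3/4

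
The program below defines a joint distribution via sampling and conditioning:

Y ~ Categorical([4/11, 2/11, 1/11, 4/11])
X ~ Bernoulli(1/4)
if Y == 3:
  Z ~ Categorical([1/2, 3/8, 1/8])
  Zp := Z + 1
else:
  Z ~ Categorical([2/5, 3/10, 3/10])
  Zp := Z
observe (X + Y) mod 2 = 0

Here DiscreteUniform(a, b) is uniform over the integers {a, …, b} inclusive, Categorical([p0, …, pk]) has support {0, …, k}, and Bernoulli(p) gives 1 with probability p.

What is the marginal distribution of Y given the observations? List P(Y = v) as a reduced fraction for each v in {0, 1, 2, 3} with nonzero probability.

Enumerate traces; 12 have nonzero weight after conditioning:
  (Y=0, X=0, Z=0) weight 6/55
  (Y=0, X=0, Z=1) weight 9/110
  (Y=0, X=0, Z=2) weight 9/110
  (Y=1, X=1, Z=0) weight 1/55
  (Y=1, X=1, Z=1) weight 3/220
  (Y=1, X=1, Z=2) weight 3/220
  (Y=2, X=0, Z=0) weight 3/110
  (Y=2, X=0, Z=1) weight 9/440
  (Y=3, X=1, Z=0) weight 1/22
  … 3 more
Group by Y:
  weight(Y=0) = 3/11
  weight(Y=1) = 1/22
  weight(Y=2) = 3/44
  weight(Y=3) = 1/11
Total weight = 3/11 + 1/22 + 3/44 + 1/11 = 21/44
P(Y=0 | obs) = 3/11 / 21/44 = 4/7
P(Y=1 | obs) = 1/22 / 21/44 = 2/21
P(Y=2 | obs) = 3/44 / 21/44 = 1/7
P(Y=3 | obs) = 1/11 / 21/44 = 4/21

P(Y=0) = 4/7, P(Y=1) = 2/21, P(Y=2) = 1/7, P(Y=3) = 4/21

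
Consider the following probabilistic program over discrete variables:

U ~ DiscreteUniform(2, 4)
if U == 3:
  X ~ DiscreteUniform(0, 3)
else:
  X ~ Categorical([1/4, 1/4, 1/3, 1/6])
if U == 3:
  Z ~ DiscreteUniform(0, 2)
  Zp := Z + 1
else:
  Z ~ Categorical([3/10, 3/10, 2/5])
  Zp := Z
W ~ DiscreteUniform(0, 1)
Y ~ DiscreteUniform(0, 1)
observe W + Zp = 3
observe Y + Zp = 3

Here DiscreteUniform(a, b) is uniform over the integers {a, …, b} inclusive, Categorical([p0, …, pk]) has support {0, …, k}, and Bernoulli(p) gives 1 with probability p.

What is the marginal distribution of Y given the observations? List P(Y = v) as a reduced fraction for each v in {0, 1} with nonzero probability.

Enumerate traces; 16 have nonzero weight after conditioning:
  (U=2, X=0, Z=2, W=1, Y=1) weight 1/120
  (U=2, X=1, Z=2, W=1, Y=1) weight 1/120
  (U=2, X=2, Z=2, W=1, Y=1) weight 1/90
  (U=2, X=3, Z=2, W=1, Y=1) weight 1/180
  (U=3, X=0, Z=1, W=1, Y=1) weight 1/144
  (U=3, X=0, Z=2, W=0, Y=0) weight 1/144
  (U=3, X=1, Z=1, W=1, Y=1) weight 1/144
  (U=3, X=1, Z=2, W=0, Y=0) weight 1/144
  … 8 more
Group by Y:
  weight(Y=0) = 1/36
  weight(Y=1) = 17/180
Total weight = 1/36 + 17/180 = 11/90
P(Y=0 | obs) = 1/36 / 11/90 = 5/22
P(Y=1 | obs) = 17/180 / 11/90 = 17/22

P(Y=0) = 5/22, P(Y=1) = 17/22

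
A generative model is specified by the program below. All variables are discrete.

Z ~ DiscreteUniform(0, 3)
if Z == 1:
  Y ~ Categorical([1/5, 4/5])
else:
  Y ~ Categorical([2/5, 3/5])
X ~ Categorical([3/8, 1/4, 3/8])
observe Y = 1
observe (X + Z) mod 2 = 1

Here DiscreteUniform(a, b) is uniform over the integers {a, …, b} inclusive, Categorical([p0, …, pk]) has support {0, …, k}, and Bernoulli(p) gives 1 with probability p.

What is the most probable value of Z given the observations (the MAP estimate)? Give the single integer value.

Enumerate traces; 6 have nonzero weight after conditioning:
  (Z=0, Y=1, X=1) weight 3/80
  (Z=1, Y=1, X=0) weight 3/40
  (Z=1, Y=1, X=2) weight 3/40
  (Z=2, Y=1, X=1) weight 3/80
  (Z=3, Y=1, X=0) weight 9/160
  (Z=3, Y=1, X=2) weight 9/160
Group by Z:
  weight(Z=0) = 3/80
  weight(Z=1) = 3/20
  weight(Z=2) = 3/80
  weight(Z=3) = 9/80
Total weight = 3/80 + 3/20 + 3/80 + 9/80 = 27/80
P(Z=0 | obs) = 3/80 / 27/80 = 1/9
P(Z=1 | obs) = 3/20 / 27/80 = 4/9
P(Z=2 | obs) = 3/80 / 27/80 = 1/9
P(Z=3 | obs) = 9/80 / 27/80 = 1/3
argmax = 1

argmax_v P(Z = v | obs) = 1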